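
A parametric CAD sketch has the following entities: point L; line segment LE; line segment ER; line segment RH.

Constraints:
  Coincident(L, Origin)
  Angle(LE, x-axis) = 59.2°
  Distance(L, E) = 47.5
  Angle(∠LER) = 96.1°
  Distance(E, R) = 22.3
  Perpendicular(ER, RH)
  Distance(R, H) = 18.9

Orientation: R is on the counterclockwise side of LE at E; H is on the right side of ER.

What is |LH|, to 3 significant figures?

71.6

L is at the origin; LE runs at 59.2° with length 47.5, so E = 47.5·(cos 59.2°, sin 59.2°) = (24.3, 40.8). ∠LER = 96.1°, so ER runs at 59.2° + (180° − 96.1°) = 143° from the x-axis; with |ER| = 22.3, R = E + 22.3·(cos 143°, sin 143°) = (6.49, 54.2). ER ⟂ RH; with |RH| = 18.9 on the right of ER, H = R + 18.9·(0.600, 0.800) = (17.8, 69.3). Then |LH| = |H − L| = 71.6.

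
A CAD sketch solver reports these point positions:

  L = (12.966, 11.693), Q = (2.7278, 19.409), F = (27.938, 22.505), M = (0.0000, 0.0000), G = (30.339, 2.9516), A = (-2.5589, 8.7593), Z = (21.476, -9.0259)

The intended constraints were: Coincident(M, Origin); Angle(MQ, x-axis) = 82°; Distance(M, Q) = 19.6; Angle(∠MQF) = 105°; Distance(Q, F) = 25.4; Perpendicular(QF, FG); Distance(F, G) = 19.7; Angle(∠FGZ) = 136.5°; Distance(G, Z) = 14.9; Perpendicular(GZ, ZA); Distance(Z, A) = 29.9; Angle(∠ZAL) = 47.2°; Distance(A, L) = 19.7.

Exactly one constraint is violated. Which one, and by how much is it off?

Distance(A, L) = 19.7 — off by 3.90.

M = (0.00, 0.00) ✓; MQ at 82.00° ✓; |MQ| = 19.60 ✓; ∠MQF = 105.0° ✓; |QF| = 25.40 ✓; ∠(QF, FG) = 90.00° ✓; |FG| = 19.70 ✓; ∠FGZ = 136.5° ✓; |GZ| = 14.90 ✓; ∠(GZ, ZA) = 90.00° ✓; |ZA| = 29.90 ✓; ∠ZAL = 47.20° ✓; |AL| = 15.80 ✗.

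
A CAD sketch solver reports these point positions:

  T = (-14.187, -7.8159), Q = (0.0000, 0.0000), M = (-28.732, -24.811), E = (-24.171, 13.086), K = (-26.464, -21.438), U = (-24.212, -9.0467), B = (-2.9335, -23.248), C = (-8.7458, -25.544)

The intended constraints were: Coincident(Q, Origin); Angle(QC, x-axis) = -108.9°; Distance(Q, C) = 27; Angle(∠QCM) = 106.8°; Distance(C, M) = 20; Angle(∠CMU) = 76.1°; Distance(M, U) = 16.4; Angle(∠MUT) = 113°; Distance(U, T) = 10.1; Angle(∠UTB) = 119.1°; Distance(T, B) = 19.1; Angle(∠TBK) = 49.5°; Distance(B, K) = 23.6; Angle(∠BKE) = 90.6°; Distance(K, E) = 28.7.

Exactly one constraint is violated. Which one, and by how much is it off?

Distance(K, E) = 28.7 — off by 5.90.

Q = (0.00, 0.00) ✓; QC at -108.9° ✓; |QC| = 27.00 ✓; ∠QCM = 106.8° ✓; |CM| = 20.00 ✓; ∠CMU = 76.10° ✓; |MU| = 16.40 ✓; ∠MUT = 113.0° ✓; |UT| = 10.10 ✓; ∠UTB = 119.1° ✓; |TB| = 19.10 ✓; ∠TBK = 49.50° ✓; |BK| = 23.60 ✓; ∠BKE = 90.60° ✓; |KE| = 34.60 ✗.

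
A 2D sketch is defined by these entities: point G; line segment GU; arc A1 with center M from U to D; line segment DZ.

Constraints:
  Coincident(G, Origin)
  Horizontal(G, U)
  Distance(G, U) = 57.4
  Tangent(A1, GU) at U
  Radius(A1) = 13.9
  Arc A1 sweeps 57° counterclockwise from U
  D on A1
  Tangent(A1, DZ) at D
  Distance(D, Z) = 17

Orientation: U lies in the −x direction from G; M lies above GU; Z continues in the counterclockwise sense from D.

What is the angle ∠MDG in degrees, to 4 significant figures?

154.9°

G is at the origin; G and U share the same y with |GU| = 57.4 and U on the −x side, so U = (-57.40, 0.000). Since A1 is tangent to GU there, MU ⟂ GU, so M = U + (0, 13.9) = (-57.40, 13.90). On A1, U sits at bearing -90° from M; a 57° counterclockwise sweep puts D at bearing -33°, so D = M + 13.9·(cos -33°, sin -33°) = (-45.74, 6.330). Then cos ∠MDG = DM·DG / (|DM||DG|), giving 154.9°.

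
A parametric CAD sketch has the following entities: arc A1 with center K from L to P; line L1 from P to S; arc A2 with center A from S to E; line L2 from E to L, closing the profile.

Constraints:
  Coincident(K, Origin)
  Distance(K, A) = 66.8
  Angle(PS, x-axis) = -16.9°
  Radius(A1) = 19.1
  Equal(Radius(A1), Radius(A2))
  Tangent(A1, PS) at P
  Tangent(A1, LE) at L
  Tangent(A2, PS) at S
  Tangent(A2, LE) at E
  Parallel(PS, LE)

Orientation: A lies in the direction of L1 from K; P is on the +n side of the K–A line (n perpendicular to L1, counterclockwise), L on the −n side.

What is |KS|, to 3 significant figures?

69.5

Tangency of A1 to both parallel lines with radius 19.1 puts P and L at K ± 19.1·n: P = (5.55, 18.3), L = (-5.55, -18.3). Equal radii place S and E the same way about A: S = A + 19.1·n = (69.5, -1.14), E = A − 19.1·n = (58.4, -37.7). Then |KS| = |S − K| = 69.5.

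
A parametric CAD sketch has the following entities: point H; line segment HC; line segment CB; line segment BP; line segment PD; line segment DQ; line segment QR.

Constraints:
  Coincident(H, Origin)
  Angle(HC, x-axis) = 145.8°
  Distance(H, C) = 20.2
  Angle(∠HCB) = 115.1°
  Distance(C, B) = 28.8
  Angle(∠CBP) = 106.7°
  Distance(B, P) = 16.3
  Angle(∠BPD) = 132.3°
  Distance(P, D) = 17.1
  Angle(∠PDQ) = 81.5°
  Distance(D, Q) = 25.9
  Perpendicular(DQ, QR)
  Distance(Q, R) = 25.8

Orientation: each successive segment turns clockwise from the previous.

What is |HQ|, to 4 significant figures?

14.00

H is at the origin; HC runs at 145.8° with length 20.2, so C = (-16.71, 11.35). ∠HCB = 115.1° gives CB at 80.90° from the x-axis; with |CB| = 28.8, B = (-12.15, 39.79). ∠CBP = 106.7° gives BP at 7.600° from the x-axis; with |BP| = 16.3, P = (4.005, 41.95). ∠BPD = 132.3° gives PD at -40.10° from the x-axis; with |PD| = 17.1, D = (17.08, 30.93). ∠PDQ = 81.5° gives DQ at -138.6° from the x-axis; with |DQ| = 25.9, Q = (-2.343, 13.80). Then |HQ| = |Q − H| = 14.00.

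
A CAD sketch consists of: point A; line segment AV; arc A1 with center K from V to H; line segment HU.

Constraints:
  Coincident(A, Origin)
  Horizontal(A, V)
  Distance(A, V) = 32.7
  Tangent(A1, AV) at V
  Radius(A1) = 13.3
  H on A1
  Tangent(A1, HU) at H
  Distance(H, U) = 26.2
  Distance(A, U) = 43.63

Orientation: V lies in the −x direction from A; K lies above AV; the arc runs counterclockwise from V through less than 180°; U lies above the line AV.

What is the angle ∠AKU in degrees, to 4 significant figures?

84.30°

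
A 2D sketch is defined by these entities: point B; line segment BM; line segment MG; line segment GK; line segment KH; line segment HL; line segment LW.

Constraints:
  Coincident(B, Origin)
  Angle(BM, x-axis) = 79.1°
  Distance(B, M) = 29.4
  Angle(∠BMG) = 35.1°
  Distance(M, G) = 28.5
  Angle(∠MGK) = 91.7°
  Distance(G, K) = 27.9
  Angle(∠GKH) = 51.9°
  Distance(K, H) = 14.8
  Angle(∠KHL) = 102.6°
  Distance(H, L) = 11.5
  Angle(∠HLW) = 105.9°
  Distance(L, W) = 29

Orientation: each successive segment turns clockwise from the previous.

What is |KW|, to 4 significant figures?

26.36

∠KHL = 102.6° gives HL at 0.4000° from the x-axis; with |HL| = 11.5, L = (6.772, 5.233). ∠HLW = 105.9° gives LW at -73.70° from the x-axis; with |LW| = 29.0, W = (14.91, -22.60). Then |KW| = |W − K| = 26.36.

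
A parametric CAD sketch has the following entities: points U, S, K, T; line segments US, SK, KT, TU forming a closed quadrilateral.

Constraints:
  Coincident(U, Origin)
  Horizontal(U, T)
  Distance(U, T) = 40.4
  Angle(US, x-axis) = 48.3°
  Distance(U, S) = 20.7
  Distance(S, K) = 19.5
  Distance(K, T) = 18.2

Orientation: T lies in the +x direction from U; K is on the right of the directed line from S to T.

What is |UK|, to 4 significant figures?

22.41

Checks: |SK| = 19.50 ✓; |KT| = 18.20 ✓.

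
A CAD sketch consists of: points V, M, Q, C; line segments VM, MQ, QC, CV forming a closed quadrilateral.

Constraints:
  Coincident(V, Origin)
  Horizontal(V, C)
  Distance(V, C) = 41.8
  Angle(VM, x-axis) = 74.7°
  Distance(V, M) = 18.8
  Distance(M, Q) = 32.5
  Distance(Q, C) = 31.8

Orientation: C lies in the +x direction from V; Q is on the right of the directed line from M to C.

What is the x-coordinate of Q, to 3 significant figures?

12.9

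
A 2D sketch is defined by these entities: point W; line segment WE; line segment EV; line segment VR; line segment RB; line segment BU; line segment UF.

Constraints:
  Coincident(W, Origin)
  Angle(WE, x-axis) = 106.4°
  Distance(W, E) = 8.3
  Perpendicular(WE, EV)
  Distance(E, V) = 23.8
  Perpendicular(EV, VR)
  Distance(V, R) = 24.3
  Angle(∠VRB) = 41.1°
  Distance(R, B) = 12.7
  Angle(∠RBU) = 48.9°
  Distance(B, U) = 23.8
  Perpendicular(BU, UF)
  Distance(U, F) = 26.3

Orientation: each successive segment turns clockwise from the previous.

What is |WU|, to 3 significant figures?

39.8

W is at the origin; WE runs at 106.4° with length 8.3, so E = (-2.34, 7.96). WE ⟂ EV, so EV runs at 16.4°; with |EV| = 23.8, V = (20.5, 14.7). The perpendicularity gives VR at right angles to EV, so VR runs at -73.6°; with |VR| = 24.3, R = (27.3, -8.63). ∠VRB = 41.1° gives RB at 148° from the x-axis; with |RB| = 12.7, B = (16.6, -1.81). ∠RBU = 48.9° gives BU at 16.4° from the x-axis; with |BU| = 23.8, U = (39.5, 4.91). Then |WU| = |U − W| = 39.8.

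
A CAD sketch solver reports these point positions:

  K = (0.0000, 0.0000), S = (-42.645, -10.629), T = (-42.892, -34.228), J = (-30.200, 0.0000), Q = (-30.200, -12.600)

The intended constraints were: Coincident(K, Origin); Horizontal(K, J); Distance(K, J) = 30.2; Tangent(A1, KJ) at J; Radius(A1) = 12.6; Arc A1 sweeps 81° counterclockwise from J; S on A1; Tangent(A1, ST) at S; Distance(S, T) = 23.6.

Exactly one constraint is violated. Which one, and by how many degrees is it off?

Tangent(A1, ST) at S — off by 8.40°.

K = (0.00, 0.00) ✓; K.y = 0.00, J.y = 0.00 ✓; |KJ| = 30.20 ✓; ∠(QJ, JK) = 90.00° ✓; |QJ| = 12.60 ✓; bearing(Q→S) − bearing(Q→J) = 81.00° ✓; |QS| = 12.60 ✓; ∠(QS, ST) = 81.60° ✗; |ST| = 23.60 ✓.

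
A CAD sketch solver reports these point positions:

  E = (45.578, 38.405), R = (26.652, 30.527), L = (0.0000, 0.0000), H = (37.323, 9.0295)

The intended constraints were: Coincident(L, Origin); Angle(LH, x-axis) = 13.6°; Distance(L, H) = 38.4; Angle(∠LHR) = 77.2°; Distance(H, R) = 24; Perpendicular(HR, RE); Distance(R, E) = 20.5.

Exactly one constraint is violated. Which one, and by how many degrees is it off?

Perpendicular(HR, RE) — off by 3.80°.

L = (0.00, 0.00) ✓; LH at 13.60° ✓; |LH| = 38.40 ✓; ∠LHR = 77.20° ✓; |HR| = 24.00 ✓; ∠(HR, RE) = 93.80° ✗; |RE| = 20.50 ✓.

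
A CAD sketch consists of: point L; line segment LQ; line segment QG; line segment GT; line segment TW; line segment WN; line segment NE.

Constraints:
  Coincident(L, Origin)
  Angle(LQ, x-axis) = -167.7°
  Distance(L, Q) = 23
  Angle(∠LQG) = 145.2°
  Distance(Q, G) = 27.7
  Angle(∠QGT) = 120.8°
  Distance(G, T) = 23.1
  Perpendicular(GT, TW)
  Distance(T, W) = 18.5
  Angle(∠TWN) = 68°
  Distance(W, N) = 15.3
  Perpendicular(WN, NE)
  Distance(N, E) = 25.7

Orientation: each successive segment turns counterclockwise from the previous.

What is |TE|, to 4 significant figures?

11.96

∠TWN = 68.0° gives WN at 128.3° from the x-axis; with |WN| = 15.3, N = (-26.57, -30.16). WN is perpendicular to NE, so NE runs at -141.7°; with |NE| = 25.7, E = (-46.74, -46.09). Then |TE| = |E − T| = 11.96.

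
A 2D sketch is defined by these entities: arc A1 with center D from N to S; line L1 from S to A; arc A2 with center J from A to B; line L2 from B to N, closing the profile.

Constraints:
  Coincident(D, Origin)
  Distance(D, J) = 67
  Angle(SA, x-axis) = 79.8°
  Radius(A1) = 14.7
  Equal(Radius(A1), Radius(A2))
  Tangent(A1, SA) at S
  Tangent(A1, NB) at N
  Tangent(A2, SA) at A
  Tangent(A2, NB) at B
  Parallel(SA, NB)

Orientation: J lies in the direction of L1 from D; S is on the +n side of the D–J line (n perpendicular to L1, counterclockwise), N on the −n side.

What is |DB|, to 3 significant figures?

68.6

Tangency of A1 to both parallel lines with radius 14.7 puts S and N at D ± 14.7·n: S = (-14.5, 2.60), N = (14.5, -2.60). Equal radii place A and B the same way about J: A = J + 14.7·n = (-2.60, 68.5), B = J − 14.7·n = (26.3, 63.3). Then |DB| = |B − D| = 68.6.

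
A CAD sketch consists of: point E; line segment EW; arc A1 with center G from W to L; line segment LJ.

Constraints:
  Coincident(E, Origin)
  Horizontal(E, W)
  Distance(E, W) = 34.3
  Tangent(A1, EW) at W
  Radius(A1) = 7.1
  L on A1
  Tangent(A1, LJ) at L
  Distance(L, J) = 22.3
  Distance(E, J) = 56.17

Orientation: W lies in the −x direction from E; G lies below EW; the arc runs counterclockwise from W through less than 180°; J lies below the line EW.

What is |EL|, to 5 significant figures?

40.744

E is at the origin; E and W share the same y with |EW| = 34.3 and W on the −x side, so W = (-34.300, 0.0000). Tangency of A1 to EW means the radius GW is perpendicular to EW, so G = W + (0, -7.1) = (-34.300, -7.1000). Since GL ⟂ LJ (tangency), |GJ| = √(7.1² + 22.3²) = 23.403 regardless of where L sits on A1. So J lies on both circle(E, 56.17) and circle(G, 23.403); the below-EW intersection is J = (-51.038, -23.457). L is the foot of the tangent from J: L = (-40.569, -3.7670).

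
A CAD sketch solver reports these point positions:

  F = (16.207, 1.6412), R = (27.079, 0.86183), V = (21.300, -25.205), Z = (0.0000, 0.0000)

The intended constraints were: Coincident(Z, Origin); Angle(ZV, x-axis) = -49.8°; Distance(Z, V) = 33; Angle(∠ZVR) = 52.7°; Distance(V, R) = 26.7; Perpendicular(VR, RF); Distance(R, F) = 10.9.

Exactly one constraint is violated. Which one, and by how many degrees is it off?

Perpendicular(VR, RF) — off by 8.40°.

Z = (0.00, 0.00) ✓; ZV at -49.80° ✓; |ZV| = 33.00 ✓; ∠ZVR = 52.70° ✓; |VR| = 26.70 ✓; ∠(VR, RF) = 98.40° ✗; |RF| = 10.90 ✓.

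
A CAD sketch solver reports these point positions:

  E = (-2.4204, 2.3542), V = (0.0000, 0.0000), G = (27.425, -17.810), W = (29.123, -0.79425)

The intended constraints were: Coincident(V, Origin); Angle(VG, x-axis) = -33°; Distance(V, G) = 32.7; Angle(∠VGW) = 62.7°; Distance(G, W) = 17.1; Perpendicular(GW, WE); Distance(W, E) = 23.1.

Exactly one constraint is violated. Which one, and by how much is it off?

Distance(W, E) = 23.1 — off by 8.60.

V = (0.00, 0.00) ✓; VG at -33.00° ✓; |VG| = 32.70 ✓; ∠VGW = 62.70° ✓; |GW| = 17.10 ✓; ∠(GW, WE) = 90.00° ✓; |WE| = 31.70 ✗.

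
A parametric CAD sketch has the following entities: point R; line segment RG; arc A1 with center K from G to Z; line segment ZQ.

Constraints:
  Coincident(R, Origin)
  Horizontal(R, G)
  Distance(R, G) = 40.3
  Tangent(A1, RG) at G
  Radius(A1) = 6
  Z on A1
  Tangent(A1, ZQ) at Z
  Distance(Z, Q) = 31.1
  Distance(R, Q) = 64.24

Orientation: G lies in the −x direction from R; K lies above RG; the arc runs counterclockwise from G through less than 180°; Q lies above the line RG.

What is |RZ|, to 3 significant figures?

36.8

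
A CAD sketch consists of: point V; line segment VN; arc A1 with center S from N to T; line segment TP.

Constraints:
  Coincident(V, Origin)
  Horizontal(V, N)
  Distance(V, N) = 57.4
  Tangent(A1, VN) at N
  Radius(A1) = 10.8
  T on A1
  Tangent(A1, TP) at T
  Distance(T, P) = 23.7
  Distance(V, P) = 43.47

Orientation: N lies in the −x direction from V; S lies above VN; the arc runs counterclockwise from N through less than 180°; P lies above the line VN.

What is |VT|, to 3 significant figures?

48.5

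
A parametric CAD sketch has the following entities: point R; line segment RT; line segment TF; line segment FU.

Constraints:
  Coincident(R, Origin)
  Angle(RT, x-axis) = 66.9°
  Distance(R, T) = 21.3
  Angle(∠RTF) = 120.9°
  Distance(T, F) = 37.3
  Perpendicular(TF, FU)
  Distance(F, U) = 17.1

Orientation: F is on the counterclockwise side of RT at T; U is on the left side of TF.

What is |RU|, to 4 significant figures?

48.25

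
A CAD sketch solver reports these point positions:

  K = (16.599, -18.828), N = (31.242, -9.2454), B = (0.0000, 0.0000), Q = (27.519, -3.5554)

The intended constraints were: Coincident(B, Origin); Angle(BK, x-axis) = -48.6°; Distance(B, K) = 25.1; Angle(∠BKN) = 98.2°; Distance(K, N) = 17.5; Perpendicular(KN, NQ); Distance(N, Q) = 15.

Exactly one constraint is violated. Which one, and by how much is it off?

Distance(N, Q) = 15 — off by 8.20.

B = (0.00, 0.00) ✓; BK at -48.60° ✓; |BK| = 25.10 ✓; ∠BKN = 98.20° ✓; |KN| = 17.50 ✓; ∠(KN, NQ) = 90.00° ✓; |NQ| = 6.800 ✗.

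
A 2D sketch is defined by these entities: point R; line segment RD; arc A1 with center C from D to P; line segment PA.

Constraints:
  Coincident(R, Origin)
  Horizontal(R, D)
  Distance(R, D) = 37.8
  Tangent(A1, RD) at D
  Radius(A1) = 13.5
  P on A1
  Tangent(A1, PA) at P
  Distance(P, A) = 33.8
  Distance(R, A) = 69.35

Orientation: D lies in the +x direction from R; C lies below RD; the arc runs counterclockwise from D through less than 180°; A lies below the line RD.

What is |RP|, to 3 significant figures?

35.8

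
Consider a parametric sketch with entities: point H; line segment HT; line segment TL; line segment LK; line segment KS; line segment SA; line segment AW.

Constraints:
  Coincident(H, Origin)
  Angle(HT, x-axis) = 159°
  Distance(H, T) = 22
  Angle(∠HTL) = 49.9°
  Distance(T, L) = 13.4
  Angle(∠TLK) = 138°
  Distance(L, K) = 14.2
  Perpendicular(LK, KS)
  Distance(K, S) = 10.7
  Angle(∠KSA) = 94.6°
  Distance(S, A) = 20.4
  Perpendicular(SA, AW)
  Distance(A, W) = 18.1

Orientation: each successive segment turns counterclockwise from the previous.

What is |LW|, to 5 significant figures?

9.4921

H is at the origin; HT runs at 159.0° with length 22.0, so T = (-20.539, 7.8841). ∠HTL = 49.9° gives TL at -70.900° from the x-axis; with |TL| = 13.4, L = (-16.154, -4.7782). ∠TLK = 138.0° gives LK at -28.900° from the x-axis; with |LK| = 14.2, K = (-3.7225, -11.641). LK is perpendicular to KS, so KS runs at 61.100°; with |KS| = 10.7, S = (1.4487, -2.2734). ∠KSA = 94.6° gives SA at 146.50° from the x-axis; with |SA| = 20.4, A = (-15.563, 8.9862). SA is perpendicular to AW, so AW runs at -123.50°; with |AW| = 18.1, W = (-25.553, -6.1072). Then |LW| = |W − L| = 9.4921.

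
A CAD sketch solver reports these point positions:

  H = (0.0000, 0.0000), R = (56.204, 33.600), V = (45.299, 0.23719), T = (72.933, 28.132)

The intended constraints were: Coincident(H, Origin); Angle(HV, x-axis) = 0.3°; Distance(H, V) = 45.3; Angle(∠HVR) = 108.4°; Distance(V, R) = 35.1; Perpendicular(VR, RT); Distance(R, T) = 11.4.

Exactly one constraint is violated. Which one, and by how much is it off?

Distance(R, T) = 11.4 — off by 6.20.

H = (0.00, 0.00) ✓; HV at 0.3000° ✓; |HV| = 45.30 ✓; ∠HVR = 108.4° ✓; |VR| = 35.10 ✓; ∠(VR, RT) = 90.00° ✓; |RT| = 17.60 ✗.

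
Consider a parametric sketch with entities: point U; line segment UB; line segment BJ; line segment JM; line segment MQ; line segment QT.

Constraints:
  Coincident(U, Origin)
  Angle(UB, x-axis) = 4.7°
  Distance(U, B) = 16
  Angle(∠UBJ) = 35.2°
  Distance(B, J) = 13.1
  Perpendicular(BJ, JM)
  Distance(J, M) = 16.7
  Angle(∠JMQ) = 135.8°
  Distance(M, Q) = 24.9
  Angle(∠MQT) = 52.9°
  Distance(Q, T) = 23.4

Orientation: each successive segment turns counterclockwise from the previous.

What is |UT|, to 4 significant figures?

20.99

∠JMQ = 135.8° gives MQ at -76.30° from the x-axis; with |MQ| = 24.9, Q = (2.080, -30.62). ∠MQT = 52.9° gives QT at 50.80° from the x-axis; with |QT| = 23.4, T = (16.87, -12.49). Then |UT| = |T − U| = 20.99.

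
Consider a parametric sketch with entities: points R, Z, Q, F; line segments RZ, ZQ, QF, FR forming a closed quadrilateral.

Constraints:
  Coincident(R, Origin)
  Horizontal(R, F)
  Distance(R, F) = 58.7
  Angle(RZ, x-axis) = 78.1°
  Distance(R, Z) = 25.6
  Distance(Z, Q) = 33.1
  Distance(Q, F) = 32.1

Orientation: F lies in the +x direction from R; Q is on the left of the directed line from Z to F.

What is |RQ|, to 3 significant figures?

45.7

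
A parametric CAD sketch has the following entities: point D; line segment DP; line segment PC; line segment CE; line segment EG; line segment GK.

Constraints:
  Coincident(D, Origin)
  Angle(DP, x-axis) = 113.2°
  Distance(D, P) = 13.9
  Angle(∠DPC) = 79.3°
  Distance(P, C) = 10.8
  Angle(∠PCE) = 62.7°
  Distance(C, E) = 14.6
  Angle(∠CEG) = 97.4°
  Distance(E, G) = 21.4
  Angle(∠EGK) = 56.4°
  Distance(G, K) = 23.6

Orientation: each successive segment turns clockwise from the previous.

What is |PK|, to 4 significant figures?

8.855

∠CEG = 97.4° gives EG at 172.6° from the x-axis; with |EG| = 21.4, G = (-19.88, 3.754). ∠EGK = 56.4° gives GK at 49.00° from the x-axis; with |GK| = 23.6, K = (-4.400, 21.57). Then |PK| = |K − P| = 8.855.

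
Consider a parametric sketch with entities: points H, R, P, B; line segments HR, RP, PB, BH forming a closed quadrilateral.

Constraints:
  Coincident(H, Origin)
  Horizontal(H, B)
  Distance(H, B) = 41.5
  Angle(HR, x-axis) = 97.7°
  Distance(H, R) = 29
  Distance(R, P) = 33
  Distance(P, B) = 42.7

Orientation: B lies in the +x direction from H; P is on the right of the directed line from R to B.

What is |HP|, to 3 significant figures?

4.25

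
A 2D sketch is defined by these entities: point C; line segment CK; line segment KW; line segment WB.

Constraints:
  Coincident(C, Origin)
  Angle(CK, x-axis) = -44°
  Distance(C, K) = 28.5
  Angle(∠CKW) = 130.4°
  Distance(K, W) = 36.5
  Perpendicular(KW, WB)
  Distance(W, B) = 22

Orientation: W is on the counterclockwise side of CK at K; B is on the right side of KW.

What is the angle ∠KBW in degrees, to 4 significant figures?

58.92°

C is at the origin; CK runs at -44.0° with length 28.5, so K = 28.5·(cos -44.0°, sin -44.0°) = (20.50, -19.80). ∠CKW = 130.4°, so KW runs at -44.0° + (180° − 130.4°) = 5.600° from the x-axis; with |KW| = 36.5, W = K + 36.5·(cos 5.600°, sin 5.600°) = (56.83, -16.24). The perpendicularity gives WB at right angles to KW; with |WB| = 22.0 on the right of KW, B = W + 22.0·(0.09758, -0.9952) = (58.97, -38.13). Then cos ∠KBW = BK·BW / (|BK||BW|), giving 58.92°.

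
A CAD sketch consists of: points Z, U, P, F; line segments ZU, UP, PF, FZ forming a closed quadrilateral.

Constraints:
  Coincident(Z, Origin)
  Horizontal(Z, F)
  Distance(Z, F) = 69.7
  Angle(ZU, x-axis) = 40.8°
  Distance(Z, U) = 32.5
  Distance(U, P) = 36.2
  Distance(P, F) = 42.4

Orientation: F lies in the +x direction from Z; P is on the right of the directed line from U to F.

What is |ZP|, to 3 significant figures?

33.2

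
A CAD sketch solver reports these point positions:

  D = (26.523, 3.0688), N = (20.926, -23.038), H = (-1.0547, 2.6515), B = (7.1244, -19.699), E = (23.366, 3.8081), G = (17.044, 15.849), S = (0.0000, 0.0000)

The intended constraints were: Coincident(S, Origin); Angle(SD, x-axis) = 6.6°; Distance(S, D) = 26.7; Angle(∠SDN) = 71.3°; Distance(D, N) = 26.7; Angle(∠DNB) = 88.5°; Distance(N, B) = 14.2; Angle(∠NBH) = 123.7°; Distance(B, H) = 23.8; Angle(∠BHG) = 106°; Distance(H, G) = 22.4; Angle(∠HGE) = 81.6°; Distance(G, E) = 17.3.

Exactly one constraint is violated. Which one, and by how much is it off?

Distance(G, E) = 17.3 — off by 3.70.

S = (0.00, 0.00) ✓; SD at 6.600° ✓; |SD| = 26.70 ✓; ∠SDN = 71.30° ✓; |DN| = 26.70 ✓; ∠DNB = 88.50° ✓; |NB| = 14.20 ✓; ∠NBH = 123.7° ✓; |BH| = 23.80 ✓; ∠BHG = 106.0° ✓; |HG| = 22.40 ✓; ∠HGE = 81.60° ✓; |GE| = 13.60 ✗.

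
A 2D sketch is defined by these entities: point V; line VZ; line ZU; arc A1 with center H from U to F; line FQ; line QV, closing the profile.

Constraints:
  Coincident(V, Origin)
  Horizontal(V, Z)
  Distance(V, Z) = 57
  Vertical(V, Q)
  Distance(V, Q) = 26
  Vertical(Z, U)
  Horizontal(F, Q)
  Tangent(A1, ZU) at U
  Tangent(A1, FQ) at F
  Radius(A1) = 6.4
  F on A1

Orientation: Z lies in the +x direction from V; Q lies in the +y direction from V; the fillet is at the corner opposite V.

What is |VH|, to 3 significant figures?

54.3

V is at the origin; VZ is horizontal with |VZ| = 57.0 and Z on the +x side, so Z = (57.0, 0.00). VQ is vertical with |VQ| = 26.0 and Q on the +y side, so Q = (0.00, 26.0). The virtual corner opposite V is at (57.0, 26.0). A1 meets ZU tangentially, so HU is at right angles to ZU and tangency of A1 to FQ means the radius HF is perpendicular to FQ, with radius 6.4, so the center H sits 6.4 in from both sides at H = (50.6, 19.6). Then |VH| = |H − V| = 54.3.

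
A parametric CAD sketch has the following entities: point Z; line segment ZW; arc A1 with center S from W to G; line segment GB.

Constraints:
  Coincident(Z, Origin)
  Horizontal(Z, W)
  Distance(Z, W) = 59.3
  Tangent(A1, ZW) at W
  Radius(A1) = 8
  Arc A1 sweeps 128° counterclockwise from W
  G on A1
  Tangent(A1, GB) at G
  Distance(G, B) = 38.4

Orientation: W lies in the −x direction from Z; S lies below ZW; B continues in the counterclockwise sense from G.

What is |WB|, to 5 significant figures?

46.535

On A1, W sits at bearing 90° from S; a 128° counterclockwise sweep puts G at bearing 218°, so G = S + 8.0·(cos 218°, sin 218°) = (-65.604, -12.925). Tangency of A1 to GB means the radius SG is perpendicular to GB, so GB runs along (−sin 218°, cos 218°); with |GB| = 38.4, B = (-41.963, -43.185). Then |WB| = |B − W| = 46.535.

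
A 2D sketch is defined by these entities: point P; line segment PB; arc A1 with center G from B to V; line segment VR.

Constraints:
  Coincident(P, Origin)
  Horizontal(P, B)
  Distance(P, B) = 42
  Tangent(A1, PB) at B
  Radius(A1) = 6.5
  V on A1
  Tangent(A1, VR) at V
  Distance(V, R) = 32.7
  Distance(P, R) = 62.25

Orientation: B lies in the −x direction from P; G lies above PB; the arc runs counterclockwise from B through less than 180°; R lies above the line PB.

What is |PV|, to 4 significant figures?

37.08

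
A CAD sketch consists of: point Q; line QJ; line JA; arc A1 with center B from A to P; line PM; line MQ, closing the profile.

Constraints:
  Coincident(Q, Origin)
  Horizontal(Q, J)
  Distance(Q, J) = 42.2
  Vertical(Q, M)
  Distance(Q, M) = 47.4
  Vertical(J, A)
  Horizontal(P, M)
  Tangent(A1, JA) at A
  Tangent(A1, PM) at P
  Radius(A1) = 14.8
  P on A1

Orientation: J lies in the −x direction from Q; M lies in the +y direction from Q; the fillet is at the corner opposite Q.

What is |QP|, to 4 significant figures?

54.75

The virtual corner opposite Q is at (-42.20, 47.40). A1 meets JA tangentially, so BA is at right angles to JA and the tangent condition forces BP to be normal to PM, with radius 14.8, so the center B sits 14.8 in from both sides at B = (-27.40, 32.60). That places the tangent points at A = (-42.20, 32.60) on JA and P = (-27.40, 47.40) on PM. Then |QP| = |P − Q| = 54.75.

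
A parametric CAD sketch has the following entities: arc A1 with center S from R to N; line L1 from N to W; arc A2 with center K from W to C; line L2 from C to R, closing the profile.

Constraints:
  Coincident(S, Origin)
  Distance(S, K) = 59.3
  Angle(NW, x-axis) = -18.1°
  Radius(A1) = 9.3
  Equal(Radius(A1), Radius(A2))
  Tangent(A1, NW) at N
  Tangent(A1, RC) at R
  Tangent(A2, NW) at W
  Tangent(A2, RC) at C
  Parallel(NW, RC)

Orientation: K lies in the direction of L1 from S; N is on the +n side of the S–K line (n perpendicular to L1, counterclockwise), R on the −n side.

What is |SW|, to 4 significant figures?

60.02

The slot axis is L1's direction at -18.1°, so u = (cos -18.1°, sin -18.1°) = (0.9505, -0.3107) and n = (−sin -18.1°, cos -18.1°) = (0.3107, 0.9505). S is at the origin and K lies 59.3 along u from S, so K = 59.3·u = (56.37, -18.42). Tangency of A1 to both parallel lines with radius 9.3 puts N and R at S ± 9.3·n: N = (2.889, 8.840), R = (-2.889, -8.840). Equal radii place W and C the same way about K: W = K + 9.3·n = (59.25, -9.583), C = K − 9.3·n = (53.48, -27.26). Then |SW| = |W − S| = 60.02.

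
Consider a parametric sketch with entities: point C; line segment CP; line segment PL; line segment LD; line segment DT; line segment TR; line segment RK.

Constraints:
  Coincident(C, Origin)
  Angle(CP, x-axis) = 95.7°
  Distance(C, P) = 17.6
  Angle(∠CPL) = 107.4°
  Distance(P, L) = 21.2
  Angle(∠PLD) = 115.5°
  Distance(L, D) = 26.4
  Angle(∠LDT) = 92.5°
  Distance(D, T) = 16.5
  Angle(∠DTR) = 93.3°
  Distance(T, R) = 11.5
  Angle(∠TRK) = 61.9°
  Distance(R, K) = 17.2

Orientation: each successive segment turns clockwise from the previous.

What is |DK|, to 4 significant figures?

4.539

∠DTR = 93.3° gives TR at 144.4° from the x-axis; with |TR| = 11.5, R = (17.84, 2.225). ∠TRK = 61.9° gives RK at 26.30° from the x-axis; with |RK| = 17.2, K = (33.26, 9.846). Then |DK| = |K − D| = 4.539.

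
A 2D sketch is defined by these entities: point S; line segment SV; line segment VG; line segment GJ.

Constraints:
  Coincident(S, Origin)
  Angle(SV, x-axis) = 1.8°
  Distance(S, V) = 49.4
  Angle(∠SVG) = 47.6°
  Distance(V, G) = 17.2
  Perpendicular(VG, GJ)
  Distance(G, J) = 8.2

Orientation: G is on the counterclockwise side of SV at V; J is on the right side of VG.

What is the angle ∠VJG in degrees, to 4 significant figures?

64.51°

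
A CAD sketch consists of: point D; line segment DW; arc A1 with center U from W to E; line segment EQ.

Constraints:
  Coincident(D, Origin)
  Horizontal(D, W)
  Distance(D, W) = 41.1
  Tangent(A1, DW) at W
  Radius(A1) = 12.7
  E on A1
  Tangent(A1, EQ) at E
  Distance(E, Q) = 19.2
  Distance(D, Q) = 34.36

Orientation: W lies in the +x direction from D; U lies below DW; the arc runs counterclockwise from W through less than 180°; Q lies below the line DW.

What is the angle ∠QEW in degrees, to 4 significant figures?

145.5°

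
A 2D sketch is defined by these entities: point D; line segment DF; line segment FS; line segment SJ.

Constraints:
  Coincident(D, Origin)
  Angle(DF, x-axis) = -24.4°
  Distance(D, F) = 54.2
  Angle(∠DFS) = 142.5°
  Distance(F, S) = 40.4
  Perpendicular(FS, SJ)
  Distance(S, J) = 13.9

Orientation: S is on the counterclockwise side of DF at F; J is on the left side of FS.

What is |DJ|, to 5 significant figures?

85.558

∠DFS = 142.5°, so FS runs at -24.4° + (180° − 142.5°) = 13.100° from the x-axis; with |FS| = 40.4, S = F + 40.4·(cos 13.100°, sin 13.100°) = (88.708, -13.234). FS ⟂ SJ; with |SJ| = 13.9 on the left of FS, J = S + 13.9·(-0.22665, 0.97398) = (85.557, 0.30472). Then |DJ| = |J − D| = 85.558.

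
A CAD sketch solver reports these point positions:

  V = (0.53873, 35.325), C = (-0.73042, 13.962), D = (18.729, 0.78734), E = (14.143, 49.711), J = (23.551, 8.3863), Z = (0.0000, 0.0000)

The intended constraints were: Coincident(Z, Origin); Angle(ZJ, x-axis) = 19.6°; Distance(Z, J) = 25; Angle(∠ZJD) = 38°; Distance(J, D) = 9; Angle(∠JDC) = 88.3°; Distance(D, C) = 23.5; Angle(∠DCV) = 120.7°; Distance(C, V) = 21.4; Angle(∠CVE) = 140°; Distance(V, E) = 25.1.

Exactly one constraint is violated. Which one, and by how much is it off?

Distance(V, E) = 25.1 — off by 5.30.

Z = (0.00, 0.00) ✓; ZJ at 19.60° ✓; |ZJ| = 25.00 ✓; ∠ZJD = 38.00° ✓; |JD| = 9.000 ✓; ∠JDC = 88.30° ✓; |DC| = 23.50 ✓; ∠DCV = 120.7° ✓; |CV| = 21.40 ✓; ∠CVE = 140.0° ✓; |VE| = 19.80 ✗.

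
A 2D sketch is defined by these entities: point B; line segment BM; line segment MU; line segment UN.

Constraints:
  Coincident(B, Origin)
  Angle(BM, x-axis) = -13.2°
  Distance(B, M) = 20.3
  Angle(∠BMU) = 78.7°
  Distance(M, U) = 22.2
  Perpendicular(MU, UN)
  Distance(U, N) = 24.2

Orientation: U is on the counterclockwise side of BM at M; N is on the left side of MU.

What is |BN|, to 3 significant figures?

18.7

B is at the origin; BM runs at -13.2° with length 20.3, so M = 20.3·(cos -13.2°, sin -13.2°) = (19.8, -4.64). ∠BMU = 78.7°, so MU runs at -13.2° + (180° − 78.7°) = 88.1° from the x-axis; with |MU| = 22.2, U = M + 22.2·(cos 88.1°, sin 88.1°) = (20.5, 17.6). The perpendicularity gives UN at right angles to MU; with |UN| = 24.2 on the left of MU, N = U + 24.2·(-0.999, 0.0332) = (-3.69, 18.4). Then |BN| = |N − B| = 18.7.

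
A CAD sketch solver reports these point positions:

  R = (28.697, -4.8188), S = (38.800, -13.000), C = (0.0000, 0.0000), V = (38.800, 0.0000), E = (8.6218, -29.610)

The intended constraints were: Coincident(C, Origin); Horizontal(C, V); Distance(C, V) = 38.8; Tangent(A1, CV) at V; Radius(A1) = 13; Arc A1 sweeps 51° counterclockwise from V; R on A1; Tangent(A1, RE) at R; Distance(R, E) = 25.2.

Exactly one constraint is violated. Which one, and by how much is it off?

Distance(R, E) = 25.2 — off by 6.70.

C = (0.00, 0.00) ✓; C.y = 0.00, V.y = 0.00 ✓; |CV| = 38.80 ✓; ∠(SV, VC) = 90.00° ✓; |SV| = 13.00 ✓; bearing(S→R) − bearing(S→V) = 51.00° ✓; |SR| = 13.00 ✓; ∠(SR, RE) = 90.00° ✓; |RE| = 31.90 ✗.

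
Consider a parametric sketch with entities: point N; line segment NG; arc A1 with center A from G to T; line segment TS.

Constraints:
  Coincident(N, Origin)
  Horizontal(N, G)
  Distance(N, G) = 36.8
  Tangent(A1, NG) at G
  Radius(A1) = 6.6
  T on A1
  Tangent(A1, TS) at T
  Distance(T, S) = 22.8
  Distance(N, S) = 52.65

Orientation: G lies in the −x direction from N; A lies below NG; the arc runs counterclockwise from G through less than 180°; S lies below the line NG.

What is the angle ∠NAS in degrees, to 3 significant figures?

117°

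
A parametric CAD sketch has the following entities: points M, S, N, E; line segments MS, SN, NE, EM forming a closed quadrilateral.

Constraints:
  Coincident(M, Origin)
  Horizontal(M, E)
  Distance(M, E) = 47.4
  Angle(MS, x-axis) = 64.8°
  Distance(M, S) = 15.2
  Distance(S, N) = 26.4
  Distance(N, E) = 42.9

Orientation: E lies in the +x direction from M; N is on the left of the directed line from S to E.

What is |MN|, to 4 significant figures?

41.40

Checks: |SN| = 26.40 ✓; |NE| = 42.90 ✓.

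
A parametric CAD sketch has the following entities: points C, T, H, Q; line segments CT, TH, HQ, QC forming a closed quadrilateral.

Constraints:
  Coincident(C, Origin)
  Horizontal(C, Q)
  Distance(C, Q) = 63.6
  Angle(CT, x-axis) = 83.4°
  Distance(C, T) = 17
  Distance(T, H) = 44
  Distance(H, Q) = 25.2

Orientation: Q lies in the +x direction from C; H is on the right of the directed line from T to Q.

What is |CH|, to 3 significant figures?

39.8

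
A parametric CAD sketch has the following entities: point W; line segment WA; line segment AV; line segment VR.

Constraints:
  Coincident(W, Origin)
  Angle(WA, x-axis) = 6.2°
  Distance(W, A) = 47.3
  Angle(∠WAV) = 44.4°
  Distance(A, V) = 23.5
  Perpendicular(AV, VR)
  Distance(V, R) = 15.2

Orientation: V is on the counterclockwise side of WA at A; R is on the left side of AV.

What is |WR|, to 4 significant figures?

20.64

W is at the origin; WA runs at 6.2° with length 47.3, so A = 47.3·(cos 6.2°, sin 6.2°) = (47.02, 5.108). ∠WAV = 44.4°, so AV runs at 6.2° + (180° − 44.4°) = 141.8° from the x-axis; with |AV| = 23.5, V = A + 23.5·(cos 141.8°, sin 141.8°) = (28.56, 19.64). The perpendicularity gives VR at right angles to AV; with |VR| = 15.2 on the left of AV, R = V + 15.2·(-0.6184, -0.7859) = (19.16, 7.696). Then |WR| = |R − W| = 20.64.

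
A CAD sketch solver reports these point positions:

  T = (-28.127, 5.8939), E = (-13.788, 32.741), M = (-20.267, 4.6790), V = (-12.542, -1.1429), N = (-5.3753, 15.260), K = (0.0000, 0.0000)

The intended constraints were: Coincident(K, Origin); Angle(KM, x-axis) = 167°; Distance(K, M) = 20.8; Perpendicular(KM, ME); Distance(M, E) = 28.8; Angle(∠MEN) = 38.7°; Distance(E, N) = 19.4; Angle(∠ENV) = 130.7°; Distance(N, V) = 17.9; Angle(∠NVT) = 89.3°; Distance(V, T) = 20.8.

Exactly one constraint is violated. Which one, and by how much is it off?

Distance(V, T) = 20.8 — off by 3.70.

K = (0.00, 0.00) ✓; KM at 167.0° ✓; |KM| = 20.80 ✓; ∠(KM, ME) = 90.00° ✓; |ME| = 28.80 ✓; ∠MEN = 38.70° ✓; |EN| = 19.40 ✓; ∠ENV = 130.7° ✓; |NV| = 17.90 ✓; ∠NVT = 89.30° ✓; |VT| = 17.10 ✗.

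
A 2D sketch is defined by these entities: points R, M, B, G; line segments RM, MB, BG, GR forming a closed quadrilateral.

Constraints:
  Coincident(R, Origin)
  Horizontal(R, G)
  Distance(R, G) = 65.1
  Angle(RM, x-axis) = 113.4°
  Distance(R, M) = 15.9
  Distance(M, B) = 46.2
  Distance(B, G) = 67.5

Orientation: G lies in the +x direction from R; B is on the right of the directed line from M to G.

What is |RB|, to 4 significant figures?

30.63

Checks: |MB| = 46.20 ✓; |BG| = 67.50 ✓.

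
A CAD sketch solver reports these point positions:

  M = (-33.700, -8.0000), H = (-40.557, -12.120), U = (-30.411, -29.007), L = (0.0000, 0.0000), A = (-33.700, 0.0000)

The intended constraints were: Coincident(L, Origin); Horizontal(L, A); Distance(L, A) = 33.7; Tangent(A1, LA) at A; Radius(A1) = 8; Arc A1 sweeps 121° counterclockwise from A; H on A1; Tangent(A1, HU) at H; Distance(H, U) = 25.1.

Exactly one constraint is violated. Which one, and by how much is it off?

Distance(H, U) = 25.1 — off by 5.40.

L = (0.00, 0.00) ✓; L.y = 0.00, A.y = 0.00 ✓; |LA| = 33.70 ✓; ∠(MA, AL) = 90.00° ✓; |MA| = 8.000 ✓; bearing(M→H) − bearing(M→A) = 121.0° ✓; |MH| = 8.000 ✓; ∠(MH, HU) = 90.00° ✓; |HU| = 19.70 ✗.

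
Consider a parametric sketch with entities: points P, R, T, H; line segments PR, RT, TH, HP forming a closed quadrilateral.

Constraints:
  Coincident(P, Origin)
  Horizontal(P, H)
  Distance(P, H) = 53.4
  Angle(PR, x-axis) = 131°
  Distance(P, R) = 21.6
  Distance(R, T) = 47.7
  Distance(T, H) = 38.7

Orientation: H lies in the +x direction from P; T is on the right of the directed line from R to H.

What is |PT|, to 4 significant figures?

26.16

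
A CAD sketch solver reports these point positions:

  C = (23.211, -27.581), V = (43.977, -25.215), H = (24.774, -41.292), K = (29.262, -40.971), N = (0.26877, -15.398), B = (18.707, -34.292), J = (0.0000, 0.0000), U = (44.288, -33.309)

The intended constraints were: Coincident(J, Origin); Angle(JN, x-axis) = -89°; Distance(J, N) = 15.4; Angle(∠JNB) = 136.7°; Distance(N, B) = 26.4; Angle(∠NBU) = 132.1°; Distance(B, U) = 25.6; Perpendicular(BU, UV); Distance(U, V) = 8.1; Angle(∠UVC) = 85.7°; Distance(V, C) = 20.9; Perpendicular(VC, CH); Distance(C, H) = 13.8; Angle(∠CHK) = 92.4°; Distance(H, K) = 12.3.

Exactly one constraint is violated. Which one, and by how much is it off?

Distance(H, K) = 12.3 — off by 7.80.

J = (0.00, 0.00) ✓; JN at -89.00° ✓; |JN| = 15.40 ✓; ∠JNB = 136.7° ✓; |NB| = 26.40 ✓; ∠NBU = 132.1° ✓; |BU| = 25.60 ✓; ∠(BU, UV) = 90.00° ✓; |UV| = 8.100 ✓; ∠UVC = 85.70° ✓; |VC| = 20.90 ✓; ∠(VC, CH) = 90.00° ✓; |CH| = 13.80 ✓; ∠CHK = 92.41° ✓; |HK| = 4.499 ✗.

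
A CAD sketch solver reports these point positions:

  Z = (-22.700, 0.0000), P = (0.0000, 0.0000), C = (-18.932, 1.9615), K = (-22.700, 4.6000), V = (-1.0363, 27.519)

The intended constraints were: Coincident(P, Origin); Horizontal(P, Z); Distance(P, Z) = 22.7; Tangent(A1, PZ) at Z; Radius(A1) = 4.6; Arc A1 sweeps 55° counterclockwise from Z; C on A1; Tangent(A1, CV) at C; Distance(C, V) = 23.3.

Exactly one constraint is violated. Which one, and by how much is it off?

Distance(C, V) = 23.3 — off by 7.90.

P = (0.00, 0.00) ✓; P.y = 0.00, Z.y = 0.00 ✓; |PZ| = 22.70 ✓; ∠(KZ, ZP) = 90.00° ✓; |KZ| = 4.600 ✓; bearing(K→C) − bearing(K→Z) = 55.00° ✓; |KC| = 4.600 ✓; ∠(KC, CV) = 90.00° ✓; |CV| = 31.20 ✗.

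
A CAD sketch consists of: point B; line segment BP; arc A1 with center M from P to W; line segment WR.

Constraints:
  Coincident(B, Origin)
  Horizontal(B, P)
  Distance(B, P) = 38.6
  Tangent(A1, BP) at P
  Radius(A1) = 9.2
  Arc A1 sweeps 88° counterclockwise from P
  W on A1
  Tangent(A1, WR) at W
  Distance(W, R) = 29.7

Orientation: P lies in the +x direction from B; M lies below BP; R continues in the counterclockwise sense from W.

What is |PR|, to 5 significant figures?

39.895

B is at the origin; BP is horizontal with |BP| = 38.6 and P on the +x side, so P = (38.600, 0.0000). Since A1 is tangent to BP there, MP ⟂ BP, so M = P + (0, -9.2) = (38.600, -9.2000). On A1, P sits at bearing 90° from M; an 88° counterclockwise sweep puts W at bearing 178°, so W = M + 9.2·(cos 178°, sin 178°) = (29.406, -8.8789). Since A1 is tangent to WR there, MW ⟂ WR, so WR runs along (−sin 178°, cos 178°); with |WR| = 29.7, R = (28.369, -38.561). Then |PR| = |R − P| = 39.895.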